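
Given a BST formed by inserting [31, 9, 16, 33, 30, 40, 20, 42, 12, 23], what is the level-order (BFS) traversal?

Tree insertion order: [31, 9, 16, 33, 30, 40, 20, 42, 12, 23]
Tree (level-order array): [31, 9, 33, None, 16, None, 40, 12, 30, None, 42, None, None, 20, None, None, None, None, 23]
BFS from the root, enqueuing left then right child of each popped node:
  queue [31] -> pop 31, enqueue [9, 33], visited so far: [31]
  queue [9, 33] -> pop 9, enqueue [16], visited so far: [31, 9]
  queue [33, 16] -> pop 33, enqueue [40], visited so far: [31, 9, 33]
  queue [16, 40] -> pop 16, enqueue [12, 30], visited so far: [31, 9, 33, 16]
  queue [40, 12, 30] -> pop 40, enqueue [42], visited so far: [31, 9, 33, 16, 40]
  queue [12, 30, 42] -> pop 12, enqueue [none], visited so far: [31, 9, 33, 16, 40, 12]
  queue [30, 42] -> pop 30, enqueue [20], visited so far: [31, 9, 33, 16, 40, 12, 30]
  queue [42, 20] -> pop 42, enqueue [none], visited so far: [31, 9, 33, 16, 40, 12, 30, 42]
  queue [20] -> pop 20, enqueue [23], visited so far: [31, 9, 33, 16, 40, 12, 30, 42, 20]
  queue [23] -> pop 23, enqueue [none], visited so far: [31, 9, 33, 16, 40, 12, 30, 42, 20, 23]
Result: [31, 9, 33, 16, 40, 12, 30, 42, 20, 23]


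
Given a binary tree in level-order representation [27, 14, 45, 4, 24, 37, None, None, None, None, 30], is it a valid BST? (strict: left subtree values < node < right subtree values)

Level-order array: [27, 14, 45, 4, 24, 37, None, None, None, None, 30]
Validate using subtree bounds (lo, hi): at each node, require lo < value < hi,
then recurse left with hi=value and right with lo=value.
Preorder trace (stopping at first violation):
  at node 27 with bounds (-inf, +inf): OK
  at node 14 with bounds (-inf, 27): OK
  at node 4 with bounds (-inf, 14): OK
  at node 24 with bounds (14, 27): OK
  at node 30 with bounds (24, 27): VIOLATION
Node 30 violates its bound: not (24 < 30 < 27).
Result: Not a valid BST


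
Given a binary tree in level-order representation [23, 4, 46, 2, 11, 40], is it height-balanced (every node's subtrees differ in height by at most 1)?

Tree (level-order array): [23, 4, 46, 2, 11, 40]
Definition: a tree is height-balanced if, at every node, |h(left) - h(right)| <= 1 (empty subtree has height -1).
Bottom-up per-node check:
  node 2: h_left=-1, h_right=-1, diff=0 [OK], height=0
  node 11: h_left=-1, h_right=-1, diff=0 [OK], height=0
  node 4: h_left=0, h_right=0, diff=0 [OK], height=1
  node 40: h_left=-1, h_right=-1, diff=0 [OK], height=0
  node 46: h_left=0, h_right=-1, diff=1 [OK], height=1
  node 23: h_left=1, h_right=1, diff=0 [OK], height=2
All nodes satisfy the balance condition.
Result: Balanced


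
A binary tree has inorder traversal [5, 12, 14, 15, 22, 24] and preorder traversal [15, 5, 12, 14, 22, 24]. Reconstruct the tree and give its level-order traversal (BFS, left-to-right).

Inorder:  [5, 12, 14, 15, 22, 24]
Preorder: [15, 5, 12, 14, 22, 24]
Algorithm: preorder visits root first, so consume preorder in order;
for each root, split the current inorder slice at that value into
left-subtree inorder and right-subtree inorder, then recurse.
Recursive splits:
  root=15; inorder splits into left=[5, 12, 14], right=[22, 24]
  root=5; inorder splits into left=[], right=[12, 14]
  root=12; inorder splits into left=[], right=[14]
  root=14; inorder splits into left=[], right=[]
  root=22; inorder splits into left=[], right=[24]
  root=24; inorder splits into left=[], right=[]
Reconstructed level-order: [15, 5, 22, 12, 24, 14]


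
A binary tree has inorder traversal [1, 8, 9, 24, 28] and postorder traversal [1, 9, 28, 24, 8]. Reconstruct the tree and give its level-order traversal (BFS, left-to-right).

Inorder:   [1, 8, 9, 24, 28]
Postorder: [1, 9, 28, 24, 8]
Algorithm: postorder visits root last, so walk postorder right-to-left;
each value is the root of the current inorder slice — split it at that
value, recurse on the right subtree first, then the left.
Recursive splits:
  root=8; inorder splits into left=[1], right=[9, 24, 28]
  root=24; inorder splits into left=[9], right=[28]
  root=28; inorder splits into left=[], right=[]
  root=9; inorder splits into left=[], right=[]
  root=1; inorder splits into left=[], right=[]
Reconstructed level-order: [8, 1, 24, 9, 28]


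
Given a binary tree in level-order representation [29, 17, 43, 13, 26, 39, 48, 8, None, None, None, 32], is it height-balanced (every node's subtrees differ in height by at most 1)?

Tree (level-order array): [29, 17, 43, 13, 26, 39, 48, 8, None, None, None, 32]
Definition: a tree is height-balanced if, at every node, |h(left) - h(right)| <= 1 (empty subtree has height -1).
Bottom-up per-node check:
  node 8: h_left=-1, h_right=-1, diff=0 [OK], height=0
  node 13: h_left=0, h_right=-1, diff=1 [OK], height=1
  node 26: h_left=-1, h_right=-1, diff=0 [OK], height=0
  node 17: h_left=1, h_right=0, diff=1 [OK], height=2
  node 32: h_left=-1, h_right=-1, diff=0 [OK], height=0
  node 39: h_left=0, h_right=-1, diff=1 [OK], height=1
  node 48: h_left=-1, h_right=-1, diff=0 [OK], height=0
  node 43: h_left=1, h_right=0, diff=1 [OK], height=2
  node 29: h_left=2, h_right=2, diff=0 [OK], height=3
All nodes satisfy the balance condition.
Result: Balanced


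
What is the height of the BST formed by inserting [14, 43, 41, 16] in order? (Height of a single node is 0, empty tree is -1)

Insertion order: [14, 43, 41, 16]
Tree (level-order array): [14, None, 43, 41, None, 16]
Compute height bottom-up (empty subtree = -1):
  height(16) = 1 + max(-1, -1) = 0
  height(41) = 1 + max(0, -1) = 1
  height(43) = 1 + max(1, -1) = 2
  height(14) = 1 + max(-1, 2) = 3
Height = 3


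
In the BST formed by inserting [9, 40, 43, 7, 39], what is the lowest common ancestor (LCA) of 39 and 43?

Tree insertion order: [9, 40, 43, 7, 39]
Tree (level-order array): [9, 7, 40, None, None, 39, 43]
In a BST, the LCA of p=39, q=43 is the first node v on the
root-to-leaf path with p <= v <= q (go left if both < v, right if both > v).
Walk from root:
  at 9: both 39 and 43 > 9, go right
  at 40: 39 <= 40 <= 43, this is the LCA
LCA = 40


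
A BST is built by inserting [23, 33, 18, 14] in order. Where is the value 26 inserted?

Starting tree (level order): [23, 18, 33, 14]
Insertion path: 23 -> 33
Result: insert 26 as left child of 33
Final tree (level order): [23, 18, 33, 14, None, 26]


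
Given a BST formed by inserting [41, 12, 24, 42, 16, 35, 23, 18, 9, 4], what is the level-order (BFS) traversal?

Tree insertion order: [41, 12, 24, 42, 16, 35, 23, 18, 9, 4]
Tree (level-order array): [41, 12, 42, 9, 24, None, None, 4, None, 16, 35, None, None, None, 23, None, None, 18]
BFS from the root, enqueuing left then right child of each popped node:
  queue [41] -> pop 41, enqueue [12, 42], visited so far: [41]
  queue [12, 42] -> pop 12, enqueue [9, 24], visited so far: [41, 12]
  queue [42, 9, 24] -> pop 42, enqueue [none], visited so far: [41, 12, 42]
  queue [9, 24] -> pop 9, enqueue [4], visited so far: [41, 12, 42, 9]
  queue [24, 4] -> pop 24, enqueue [16, 35], visited so far: [41, 12, 42, 9, 24]
  queue [4, 16, 35] -> pop 4, enqueue [none], visited so far: [41, 12, 42, 9, 24, 4]
  queue [16, 35] -> pop 16, enqueue [23], visited so far: [41, 12, 42, 9, 24, 4, 16]
  queue [35, 23] -> pop 35, enqueue [none], visited so far: [41, 12, 42, 9, 24, 4, 16, 35]
  queue [23] -> pop 23, enqueue [18], visited so far: [41, 12, 42, 9, 24, 4, 16, 35, 23]
  queue [18] -> pop 18, enqueue [none], visited so far: [41, 12, 42, 9, 24, 4, 16, 35, 23, 18]
Result: [41, 12, 42, 9, 24, 4, 16, 35, 23, 18]


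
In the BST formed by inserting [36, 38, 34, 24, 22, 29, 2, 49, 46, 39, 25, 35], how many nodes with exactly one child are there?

Tree built from: [36, 38, 34, 24, 22, 29, 2, 49, 46, 39, 25, 35]
Tree (level-order array): [36, 34, 38, 24, 35, None, 49, 22, 29, None, None, 46, None, 2, None, 25, None, 39]
Rule: These are nodes with exactly 1 non-null child.
Per-node child counts:
  node 36: 2 child(ren)
  node 34: 2 child(ren)
  node 24: 2 child(ren)
  node 22: 1 child(ren)
  node 2: 0 child(ren)
  node 29: 1 child(ren)
  node 25: 0 child(ren)
  node 35: 0 child(ren)
  node 38: 1 child(ren)
  node 49: 1 child(ren)
  node 46: 1 child(ren)
  node 39: 0 child(ren)
Matching nodes: [22, 29, 38, 49, 46]
Count of nodes with exactly one child: 5


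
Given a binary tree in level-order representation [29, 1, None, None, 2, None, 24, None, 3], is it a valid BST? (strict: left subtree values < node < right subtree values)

Level-order array: [29, 1, None, None, 2, None, 24, None, 3]
Validate using subtree bounds (lo, hi): at each node, require lo < value < hi,
then recurse left with hi=value and right with lo=value.
Preorder trace (stopping at first violation):
  at node 29 with bounds (-inf, +inf): OK
  at node 1 with bounds (-inf, 29): OK
  at node 2 with bounds (1, 29): OK
  at node 24 with bounds (2, 29): OK
  at node 3 with bounds (24, 29): VIOLATION
Node 3 violates its bound: not (24 < 3 < 29).
Result: Not a valid BST


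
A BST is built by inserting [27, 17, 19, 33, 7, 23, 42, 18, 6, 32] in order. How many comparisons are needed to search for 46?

Search path for 46: 27 -> 33 -> 42
Found: False
Comparisons: 3


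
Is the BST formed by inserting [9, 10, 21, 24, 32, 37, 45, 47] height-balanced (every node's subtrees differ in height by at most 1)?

Tree (level-order array): [9, None, 10, None, 21, None, 24, None, 32, None, 37, None, 45, None, 47]
Definition: a tree is height-balanced if, at every node, |h(left) - h(right)| <= 1 (empty subtree has height -1).
Bottom-up per-node check:
  node 47: h_left=-1, h_right=-1, diff=0 [OK], height=0
  node 45: h_left=-1, h_right=0, diff=1 [OK], height=1
  node 37: h_left=-1, h_right=1, diff=2 [FAIL (|-1-1|=2 > 1)], height=2
  node 32: h_left=-1, h_right=2, diff=3 [FAIL (|-1-2|=3 > 1)], height=3
  node 24: h_left=-1, h_right=3, diff=4 [FAIL (|-1-3|=4 > 1)], height=4
  node 21: h_left=-1, h_right=4, diff=5 [FAIL (|-1-4|=5 > 1)], height=5
  node 10: h_left=-1, h_right=5, diff=6 [FAIL (|-1-5|=6 > 1)], height=6
  node 9: h_left=-1, h_right=6, diff=7 [FAIL (|-1-6|=7 > 1)], height=7
Node 37 violates the condition: |-1 - 1| = 2 > 1.
Result: Not balanced


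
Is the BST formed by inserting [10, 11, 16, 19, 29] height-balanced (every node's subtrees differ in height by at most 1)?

Tree (level-order array): [10, None, 11, None, 16, None, 19, None, 29]
Definition: a tree is height-balanced if, at every node, |h(left) - h(right)| <= 1 (empty subtree has height -1).
Bottom-up per-node check:
  node 29: h_left=-1, h_right=-1, diff=0 [OK], height=0
  node 19: h_left=-1, h_right=0, diff=1 [OK], height=1
  node 16: h_left=-1, h_right=1, diff=2 [FAIL (|-1-1|=2 > 1)], height=2
  node 11: h_left=-1, h_right=2, diff=3 [FAIL (|-1-2|=3 > 1)], height=3
  node 10: h_left=-1, h_right=3, diff=4 [FAIL (|-1-3|=4 > 1)], height=4
Node 16 violates the condition: |-1 - 1| = 2 > 1.
Result: Not balanced


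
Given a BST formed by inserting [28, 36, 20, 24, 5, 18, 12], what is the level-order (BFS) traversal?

Tree insertion order: [28, 36, 20, 24, 5, 18, 12]
Tree (level-order array): [28, 20, 36, 5, 24, None, None, None, 18, None, None, 12]
BFS from the root, enqueuing left then right child of each popped node:
  queue [28] -> pop 28, enqueue [20, 36], visited so far: [28]
  queue [20, 36] -> pop 20, enqueue [5, 24], visited so far: [28, 20]
  queue [36, 5, 24] -> pop 36, enqueue [none], visited so far: [28, 20, 36]
  queue [5, 24] -> pop 5, enqueue [18], visited so far: [28, 20, 36, 5]
  queue [24, 18] -> pop 24, enqueue [none], visited so far: [28, 20, 36, 5, 24]
  queue [18] -> pop 18, enqueue [12], visited so far: [28, 20, 36, 5, 24, 18]
  queue [12] -> pop 12, enqueue [none], visited so far: [28, 20, 36, 5, 24, 18, 12]
Result: [28, 20, 36, 5, 24, 18, 12]


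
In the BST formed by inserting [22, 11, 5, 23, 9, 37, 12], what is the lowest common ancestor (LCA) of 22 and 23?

Tree insertion order: [22, 11, 5, 23, 9, 37, 12]
Tree (level-order array): [22, 11, 23, 5, 12, None, 37, None, 9]
In a BST, the LCA of p=22, q=23 is the first node v on the
root-to-leaf path with p <= v <= q (go left if both < v, right if both > v).
Walk from root:
  at 22: 22 <= 22 <= 23, this is the LCA
LCA = 22


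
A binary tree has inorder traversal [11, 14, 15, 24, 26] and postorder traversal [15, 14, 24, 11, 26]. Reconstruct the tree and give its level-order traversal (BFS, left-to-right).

Inorder:   [11, 14, 15, 24, 26]
Postorder: [15, 14, 24, 11, 26]
Algorithm: postorder visits root last, so walk postorder right-to-left;
each value is the root of the current inorder slice — split it at that
value, recurse on the right subtree first, then the left.
Recursive splits:
  root=26; inorder splits into left=[11, 14, 15, 24], right=[]
  root=11; inorder splits into left=[], right=[14, 15, 24]
  root=24; inorder splits into left=[14, 15], right=[]
  root=14; inorder splits into left=[], right=[15]
  root=15; inorder splits into left=[], right=[]
Reconstructed level-order: [26, 11, 24, 14, 15]


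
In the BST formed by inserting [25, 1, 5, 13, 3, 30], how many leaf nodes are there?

Tree built from: [25, 1, 5, 13, 3, 30]
Tree (level-order array): [25, 1, 30, None, 5, None, None, 3, 13]
Rule: A leaf has 0 children.
Per-node child counts:
  node 25: 2 child(ren)
  node 1: 1 child(ren)
  node 5: 2 child(ren)
  node 3: 0 child(ren)
  node 13: 0 child(ren)
  node 30: 0 child(ren)
Matching nodes: [3, 13, 30]
Count of leaf nodes: 3


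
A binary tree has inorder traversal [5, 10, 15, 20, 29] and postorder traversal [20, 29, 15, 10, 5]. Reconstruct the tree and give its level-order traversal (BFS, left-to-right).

Inorder:   [5, 10, 15, 20, 29]
Postorder: [20, 29, 15, 10, 5]
Algorithm: postorder visits root last, so walk postorder right-to-left;
each value is the root of the current inorder slice — split it at that
value, recurse on the right subtree first, then the left.
Recursive splits:
  root=5; inorder splits into left=[], right=[10, 15, 20, 29]
  root=10; inorder splits into left=[], right=[15, 20, 29]
  root=15; inorder splits into left=[], right=[20, 29]
  root=29; inorder splits into left=[20], right=[]
  root=20; inorder splits into left=[], right=[]
Reconstructed level-order: [5, 10, 15, 29, 20]


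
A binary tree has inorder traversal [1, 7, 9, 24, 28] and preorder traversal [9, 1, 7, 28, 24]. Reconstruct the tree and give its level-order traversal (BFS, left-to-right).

Inorder:  [1, 7, 9, 24, 28]
Preorder: [9, 1, 7, 28, 24]
Algorithm: preorder visits root first, so consume preorder in order;
for each root, split the current inorder slice at that value into
left-subtree inorder and right-subtree inorder, then recurse.
Recursive splits:
  root=9; inorder splits into left=[1, 7], right=[24, 28]
  root=1; inorder splits into left=[], right=[7]
  root=7; inorder splits into left=[], right=[]
  root=28; inorder splits into left=[24], right=[]
  root=24; inorder splits into left=[], right=[]
Reconstructed level-order: [9, 1, 28, 7, 24]


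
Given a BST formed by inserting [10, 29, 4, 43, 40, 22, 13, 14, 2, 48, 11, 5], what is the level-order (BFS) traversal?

Tree insertion order: [10, 29, 4, 43, 40, 22, 13, 14, 2, 48, 11, 5]
Tree (level-order array): [10, 4, 29, 2, 5, 22, 43, None, None, None, None, 13, None, 40, 48, 11, 14]
BFS from the root, enqueuing left then right child of each popped node:
  queue [10] -> pop 10, enqueue [4, 29], visited so far: [10]
  queue [4, 29] -> pop 4, enqueue [2, 5], visited so far: [10, 4]
  queue [29, 2, 5] -> pop 29, enqueue [22, 43], visited so far: [10, 4, 29]
  queue [2, 5, 22, 43] -> pop 2, enqueue [none], visited so far: [10, 4, 29, 2]
  queue [5, 22, 43] -> pop 5, enqueue [none], visited so far: [10, 4, 29, 2, 5]
  queue [22, 43] -> pop 22, enqueue [13], visited so far: [10, 4, 29, 2, 5, 22]
  queue [43, 13] -> pop 43, enqueue [40, 48], visited so far: [10, 4, 29, 2, 5, 22, 43]
  queue [13, 40, 48] -> pop 13, enqueue [11, 14], visited so far: [10, 4, 29, 2, 5, 22, 43, 13]
  queue [40, 48, 11, 14] -> pop 40, enqueue [none], visited so far: [10, 4, 29, 2, 5, 22, 43, 13, 40]
  queue [48, 11, 14] -> pop 48, enqueue [none], visited so far: [10, 4, 29, 2, 5, 22, 43, 13, 40, 48]
  queue [11, 14] -> pop 11, enqueue [none], visited so far: [10, 4, 29, 2, 5, 22, 43, 13, 40, 48, 11]
  queue [14] -> pop 14, enqueue [none], visited so far: [10, 4, 29, 2, 5, 22, 43, 13, 40, 48, 11, 14]
Result: [10, 4, 29, 2, 5, 22, 43, 13, 40, 48, 11, 14]


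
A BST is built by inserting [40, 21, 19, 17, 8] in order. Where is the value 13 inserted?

Starting tree (level order): [40, 21, None, 19, None, 17, None, 8]
Insertion path: 40 -> 21 -> 19 -> 17 -> 8
Result: insert 13 as right child of 8
Final tree (level order): [40, 21, None, 19, None, 17, None, 8, None, None, 13]


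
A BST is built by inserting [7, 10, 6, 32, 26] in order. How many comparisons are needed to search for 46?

Search path for 46: 7 -> 10 -> 32
Found: False
Comparisons: 3


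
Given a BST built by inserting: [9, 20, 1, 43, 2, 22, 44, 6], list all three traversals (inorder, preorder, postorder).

Tree insertion order: [9, 20, 1, 43, 2, 22, 44, 6]
Tree (level-order array): [9, 1, 20, None, 2, None, 43, None, 6, 22, 44]
Inorder (L, root, R): [1, 2, 6, 9, 20, 22, 43, 44]
Preorder (root, L, R): [9, 1, 2, 6, 20, 43, 22, 44]
Postorder (L, R, root): [6, 2, 1, 22, 44, 43, 20, 9]


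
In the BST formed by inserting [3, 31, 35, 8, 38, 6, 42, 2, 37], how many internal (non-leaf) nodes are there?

Tree built from: [3, 31, 35, 8, 38, 6, 42, 2, 37]
Tree (level-order array): [3, 2, 31, None, None, 8, 35, 6, None, None, 38, None, None, 37, 42]
Rule: An internal node has at least one child.
Per-node child counts:
  node 3: 2 child(ren)
  node 2: 0 child(ren)
  node 31: 2 child(ren)
  node 8: 1 child(ren)
  node 6: 0 child(ren)
  node 35: 1 child(ren)
  node 38: 2 child(ren)
  node 37: 0 child(ren)
  node 42: 0 child(ren)
Matching nodes: [3, 31, 8, 35, 38]
Count of internal (non-leaf) nodes: 5


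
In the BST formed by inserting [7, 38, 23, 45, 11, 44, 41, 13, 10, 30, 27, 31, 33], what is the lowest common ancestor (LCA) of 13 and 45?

Tree insertion order: [7, 38, 23, 45, 11, 44, 41, 13, 10, 30, 27, 31, 33]
Tree (level-order array): [7, None, 38, 23, 45, 11, 30, 44, None, 10, 13, 27, 31, 41, None, None, None, None, None, None, None, None, 33]
In a BST, the LCA of p=13, q=45 is the first node v on the
root-to-leaf path with p <= v <= q (go left if both < v, right if both > v).
Walk from root:
  at 7: both 13 and 45 > 7, go right
  at 38: 13 <= 38 <= 45, this is the LCA
LCA = 38


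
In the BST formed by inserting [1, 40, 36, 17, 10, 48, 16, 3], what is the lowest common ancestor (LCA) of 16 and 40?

Tree insertion order: [1, 40, 36, 17, 10, 48, 16, 3]
Tree (level-order array): [1, None, 40, 36, 48, 17, None, None, None, 10, None, 3, 16]
In a BST, the LCA of p=16, q=40 is the first node v on the
root-to-leaf path with p <= v <= q (go left if both < v, right if both > v).
Walk from root:
  at 1: both 16 and 40 > 1, go right
  at 40: 16 <= 40 <= 40, this is the LCA
LCA = 40


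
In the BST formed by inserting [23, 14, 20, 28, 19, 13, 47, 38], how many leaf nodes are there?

Tree built from: [23, 14, 20, 28, 19, 13, 47, 38]
Tree (level-order array): [23, 14, 28, 13, 20, None, 47, None, None, 19, None, 38]
Rule: A leaf has 0 children.
Per-node child counts:
  node 23: 2 child(ren)
  node 14: 2 child(ren)
  node 13: 0 child(ren)
  node 20: 1 child(ren)
  node 19: 0 child(ren)
  node 28: 1 child(ren)
  node 47: 1 child(ren)
  node 38: 0 child(ren)
Matching nodes: [13, 19, 38]
Count of leaf nodes: 3


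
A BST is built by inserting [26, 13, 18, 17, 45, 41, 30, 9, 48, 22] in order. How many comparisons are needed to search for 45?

Search path for 45: 26 -> 45
Found: True
Comparisons: 2


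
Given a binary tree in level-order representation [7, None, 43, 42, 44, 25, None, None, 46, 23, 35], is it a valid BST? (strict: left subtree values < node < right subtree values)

Level-order array: [7, None, 43, 42, 44, 25, None, None, 46, 23, 35]
Validate using subtree bounds (lo, hi): at each node, require lo < value < hi,
then recurse left with hi=value and right with lo=value.
Preorder trace (stopping at first violation):
  at node 7 with bounds (-inf, +inf): OK
  at node 43 with bounds (7, +inf): OK
  at node 42 with bounds (7, 43): OK
  at node 25 with bounds (7, 42): OK
  at node 23 with bounds (7, 25): OK
  at node 35 with bounds (25, 42): OK
  at node 44 with bounds (43, +inf): OK
  at node 46 with bounds (44, +inf): OK
No violation found at any node.
Result: Valid BST


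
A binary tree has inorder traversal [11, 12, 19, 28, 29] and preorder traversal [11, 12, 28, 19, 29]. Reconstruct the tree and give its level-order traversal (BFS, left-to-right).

Inorder:  [11, 12, 19, 28, 29]
Preorder: [11, 12, 28, 19, 29]
Algorithm: preorder visits root first, so consume preorder in order;
for each root, split the current inorder slice at that value into
left-subtree inorder and right-subtree inorder, then recurse.
Recursive splits:
  root=11; inorder splits into left=[], right=[12, 19, 28, 29]
  root=12; inorder splits into left=[], right=[19, 28, 29]
  root=28; inorder splits into left=[19], right=[29]
  root=19; inorder splits into left=[], right=[]
  root=29; inorder splits into left=[], right=[]
Reconstructed level-order: [11, 12, 28, 19, 29]


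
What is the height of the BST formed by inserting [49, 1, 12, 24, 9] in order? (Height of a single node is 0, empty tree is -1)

Insertion order: [49, 1, 12, 24, 9]
Tree (level-order array): [49, 1, None, None, 12, 9, 24]
Compute height bottom-up (empty subtree = -1):
  height(9) = 1 + max(-1, -1) = 0
  height(24) = 1 + max(-1, -1) = 0
  height(12) = 1 + max(0, 0) = 1
  height(1) = 1 + max(-1, 1) = 2
  height(49) = 1 + max(2, -1) = 3
Height = 3


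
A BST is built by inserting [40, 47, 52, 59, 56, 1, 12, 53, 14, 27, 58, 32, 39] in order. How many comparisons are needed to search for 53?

Search path for 53: 40 -> 47 -> 52 -> 59 -> 56 -> 53
Found: True
Comparisons: 6


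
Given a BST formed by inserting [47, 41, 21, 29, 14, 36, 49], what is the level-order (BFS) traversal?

Tree insertion order: [47, 41, 21, 29, 14, 36, 49]
Tree (level-order array): [47, 41, 49, 21, None, None, None, 14, 29, None, None, None, 36]
BFS from the root, enqueuing left then right child of each popped node:
  queue [47] -> pop 47, enqueue [41, 49], visited so far: [47]
  queue [41, 49] -> pop 41, enqueue [21], visited so far: [47, 41]
  queue [49, 21] -> pop 49, enqueue [none], visited so far: [47, 41, 49]
  queue [21] -> pop 21, enqueue [14, 29], visited so far: [47, 41, 49, 21]
  queue [14, 29] -> pop 14, enqueue [none], visited so far: [47, 41, 49, 21, 14]
  queue [29] -> pop 29, enqueue [36], visited so far: [47, 41, 49, 21, 14, 29]
  queue [36] -> pop 36, enqueue [none], visited so far: [47, 41, 49, 21, 14, 29, 36]
Result: [47, 41, 49, 21, 14, 29, 36]


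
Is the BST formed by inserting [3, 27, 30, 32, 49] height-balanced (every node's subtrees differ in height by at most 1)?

Tree (level-order array): [3, None, 27, None, 30, None, 32, None, 49]
Definition: a tree is height-balanced if, at every node, |h(left) - h(right)| <= 1 (empty subtree has height -1).
Bottom-up per-node check:
  node 49: h_left=-1, h_right=-1, diff=0 [OK], height=0
  node 32: h_left=-1, h_right=0, diff=1 [OK], height=1
  node 30: h_left=-1, h_right=1, diff=2 [FAIL (|-1-1|=2 > 1)], height=2
  node 27: h_left=-1, h_right=2, diff=3 [FAIL (|-1-2|=3 > 1)], height=3
  node 3: h_left=-1, h_right=3, diff=4 [FAIL (|-1-3|=4 > 1)], height=4
Node 30 violates the condition: |-1 - 1| = 2 > 1.
Result: Not balanced


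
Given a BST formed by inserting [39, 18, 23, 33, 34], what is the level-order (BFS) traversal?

Tree insertion order: [39, 18, 23, 33, 34]
Tree (level-order array): [39, 18, None, None, 23, None, 33, None, 34]
BFS from the root, enqueuing left then right child of each popped node:
  queue [39] -> pop 39, enqueue [18], visited so far: [39]
  queue [18] -> pop 18, enqueue [23], visited so far: [39, 18]
  queue [23] -> pop 23, enqueue [33], visited so far: [39, 18, 23]
  queue [33] -> pop 33, enqueue [34], visited so far: [39, 18, 23, 33]
  queue [34] -> pop 34, enqueue [none], visited so far: [39, 18, 23, 33, 34]
Result: [39, 18, 23, 33, 34]


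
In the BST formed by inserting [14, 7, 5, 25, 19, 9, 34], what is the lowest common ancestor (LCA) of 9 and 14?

Tree insertion order: [14, 7, 5, 25, 19, 9, 34]
Tree (level-order array): [14, 7, 25, 5, 9, 19, 34]
In a BST, the LCA of p=9, q=14 is the first node v on the
root-to-leaf path with p <= v <= q (go left if both < v, right if both > v).
Walk from root:
  at 14: 9 <= 14 <= 14, this is the LCA
LCA = 14


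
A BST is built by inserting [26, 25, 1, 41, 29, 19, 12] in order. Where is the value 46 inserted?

Starting tree (level order): [26, 25, 41, 1, None, 29, None, None, 19, None, None, 12]
Insertion path: 26 -> 41
Result: insert 46 as right child of 41
Final tree (level order): [26, 25, 41, 1, None, 29, 46, None, 19, None, None, None, None, 12]


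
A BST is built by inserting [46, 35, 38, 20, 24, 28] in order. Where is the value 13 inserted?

Starting tree (level order): [46, 35, None, 20, 38, None, 24, None, None, None, 28]
Insertion path: 46 -> 35 -> 20
Result: insert 13 as left child of 20
Final tree (level order): [46, 35, None, 20, 38, 13, 24, None, None, None, None, None, 28]


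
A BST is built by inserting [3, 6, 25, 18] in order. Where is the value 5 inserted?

Starting tree (level order): [3, None, 6, None, 25, 18]
Insertion path: 3 -> 6
Result: insert 5 as left child of 6
Final tree (level order): [3, None, 6, 5, 25, None, None, 18]


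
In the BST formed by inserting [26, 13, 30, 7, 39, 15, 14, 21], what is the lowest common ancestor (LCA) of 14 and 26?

Tree insertion order: [26, 13, 30, 7, 39, 15, 14, 21]
Tree (level-order array): [26, 13, 30, 7, 15, None, 39, None, None, 14, 21]
In a BST, the LCA of p=14, q=26 is the first node v on the
root-to-leaf path with p <= v <= q (go left if both < v, right if both > v).
Walk from root:
  at 26: 14 <= 26 <= 26, this is the LCA
LCA = 26


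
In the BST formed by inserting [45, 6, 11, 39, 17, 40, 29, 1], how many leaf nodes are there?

Tree built from: [45, 6, 11, 39, 17, 40, 29, 1]
Tree (level-order array): [45, 6, None, 1, 11, None, None, None, 39, 17, 40, None, 29]
Rule: A leaf has 0 children.
Per-node child counts:
  node 45: 1 child(ren)
  node 6: 2 child(ren)
  node 1: 0 child(ren)
  node 11: 1 child(ren)
  node 39: 2 child(ren)
  node 17: 1 child(ren)
  node 29: 0 child(ren)
  node 40: 0 child(ren)
Matching nodes: [1, 29, 40]
Count of leaf nodes: 3


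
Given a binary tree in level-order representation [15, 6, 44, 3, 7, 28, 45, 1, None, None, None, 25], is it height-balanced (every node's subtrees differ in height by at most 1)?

Tree (level-order array): [15, 6, 44, 3, 7, 28, 45, 1, None, None, None, 25]
Definition: a tree is height-balanced if, at every node, |h(left) - h(right)| <= 1 (empty subtree has height -1).
Bottom-up per-node check:
  node 1: h_left=-1, h_right=-1, diff=0 [OK], height=0
  node 3: h_left=0, h_right=-1, diff=1 [OK], height=1
  node 7: h_left=-1, h_right=-1, diff=0 [OK], height=0
  node 6: h_left=1, h_right=0, diff=1 [OK], height=2
  node 25: h_left=-1, h_right=-1, diff=0 [OK], height=0
  node 28: h_left=0, h_right=-1, diff=1 [OK], height=1
  node 45: h_left=-1, h_right=-1, diff=0 [OK], height=0
  node 44: h_left=1, h_right=0, diff=1 [OK], height=2
  node 15: h_left=2, h_right=2, diff=0 [OK], height=3
All nodes satisfy the balance condition.
Result: Balanced


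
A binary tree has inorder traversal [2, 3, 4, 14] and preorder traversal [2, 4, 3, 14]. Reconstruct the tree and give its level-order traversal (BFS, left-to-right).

Inorder:  [2, 3, 4, 14]
Preorder: [2, 4, 3, 14]
Algorithm: preorder visits root first, so consume preorder in order;
for each root, split the current inorder slice at that value into
left-subtree inorder and right-subtree inorder, then recurse.
Recursive splits:
  root=2; inorder splits into left=[], right=[3, 4, 14]
  root=4; inorder splits into left=[3], right=[14]
  root=3; inorder splits into left=[], right=[]
  root=14; inorder splits into left=[], right=[]
Reconstructed level-order: [2, 4, 3, 14]


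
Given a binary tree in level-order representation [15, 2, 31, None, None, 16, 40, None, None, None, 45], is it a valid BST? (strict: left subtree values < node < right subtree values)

Level-order array: [15, 2, 31, None, None, 16, 40, None, None, None, 45]
Validate using subtree bounds (lo, hi): at each node, require lo < value < hi,
then recurse left with hi=value and right with lo=value.
Preorder trace (stopping at first violation):
  at node 15 with bounds (-inf, +inf): OK
  at node 2 with bounds (-inf, 15): OK
  at node 31 with bounds (15, +inf): OK
  at node 16 with bounds (15, 31): OK
  at node 40 with bounds (31, +inf): OK
  at node 45 with bounds (40, +inf): OK
No violation found at any node.
Result: Valid BST


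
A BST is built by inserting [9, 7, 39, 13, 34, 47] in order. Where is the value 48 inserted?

Starting tree (level order): [9, 7, 39, None, None, 13, 47, None, 34]
Insertion path: 9 -> 39 -> 47
Result: insert 48 as right child of 47
Final tree (level order): [9, 7, 39, None, None, 13, 47, None, 34, None, 48]


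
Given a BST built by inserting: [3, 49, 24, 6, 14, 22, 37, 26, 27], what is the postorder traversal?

Tree insertion order: [3, 49, 24, 6, 14, 22, 37, 26, 27]
Tree (level-order array): [3, None, 49, 24, None, 6, 37, None, 14, 26, None, None, 22, None, 27]
Postorder traversal: [22, 14, 6, 27, 26, 37, 24, 49, 3]


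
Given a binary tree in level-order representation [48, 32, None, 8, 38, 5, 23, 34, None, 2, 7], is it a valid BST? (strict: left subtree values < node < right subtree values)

Level-order array: [48, 32, None, 8, 38, 5, 23, 34, None, 2, 7]
Validate using subtree bounds (lo, hi): at each node, require lo < value < hi,
then recurse left with hi=value and right with lo=value.
Preorder trace (stopping at first violation):
  at node 48 with bounds (-inf, +inf): OK
  at node 32 with bounds (-inf, 48): OK
  at node 8 with bounds (-inf, 32): OK
  at node 5 with bounds (-inf, 8): OK
  at node 2 with bounds (-inf, 5): OK
  at node 7 with bounds (5, 8): OK
  at node 23 with bounds (8, 32): OK
  at node 38 with bounds (32, 48): OK
  at node 34 with bounds (32, 38): OK
No violation found at any node.
Result: Valid BST


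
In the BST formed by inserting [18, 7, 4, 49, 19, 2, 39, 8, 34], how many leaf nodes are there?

Tree built from: [18, 7, 4, 49, 19, 2, 39, 8, 34]
Tree (level-order array): [18, 7, 49, 4, 8, 19, None, 2, None, None, None, None, 39, None, None, 34]
Rule: A leaf has 0 children.
Per-node child counts:
  node 18: 2 child(ren)
  node 7: 2 child(ren)
  node 4: 1 child(ren)
  node 2: 0 child(ren)
  node 8: 0 child(ren)
  node 49: 1 child(ren)
  node 19: 1 child(ren)
  node 39: 1 child(ren)
  node 34: 0 child(ren)
Matching nodes: [2, 8, 34]
Count of leaf nodes: 3


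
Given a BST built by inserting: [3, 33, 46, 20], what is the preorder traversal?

Tree insertion order: [3, 33, 46, 20]
Tree (level-order array): [3, None, 33, 20, 46]
Preorder traversal: [3, 33, 20, 46]


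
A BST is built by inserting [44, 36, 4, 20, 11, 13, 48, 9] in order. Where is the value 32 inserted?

Starting tree (level order): [44, 36, 48, 4, None, None, None, None, 20, 11, None, 9, 13]
Insertion path: 44 -> 36 -> 4 -> 20
Result: insert 32 as right child of 20
Final tree (level order): [44, 36, 48, 4, None, None, None, None, 20, 11, 32, 9, 13]


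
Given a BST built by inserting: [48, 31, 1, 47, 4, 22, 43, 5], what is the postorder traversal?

Tree insertion order: [48, 31, 1, 47, 4, 22, 43, 5]
Tree (level-order array): [48, 31, None, 1, 47, None, 4, 43, None, None, 22, None, None, 5]
Postorder traversal: [5, 22, 4, 1, 43, 47, 31, 48]


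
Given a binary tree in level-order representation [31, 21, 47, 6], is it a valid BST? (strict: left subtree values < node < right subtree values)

Level-order array: [31, 21, 47, 6]
Validate using subtree bounds (lo, hi): at each node, require lo < value < hi,
then recurse left with hi=value and right with lo=value.
Preorder trace (stopping at first violation):
  at node 31 with bounds (-inf, +inf): OK
  at node 21 with bounds (-inf, 31): OK
  at node 6 with bounds (-inf, 21): OK
  at node 47 with bounds (31, +inf): OK
No violation found at any node.
Result: Valid BST


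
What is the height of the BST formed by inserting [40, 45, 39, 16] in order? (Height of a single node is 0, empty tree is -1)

Insertion order: [40, 45, 39, 16]
Tree (level-order array): [40, 39, 45, 16]
Compute height bottom-up (empty subtree = -1):
  height(16) = 1 + max(-1, -1) = 0
  height(39) = 1 + max(0, -1) = 1
  height(45) = 1 + max(-1, -1) = 0
  height(40) = 1 + max(1, 0) = 2
Height = 2


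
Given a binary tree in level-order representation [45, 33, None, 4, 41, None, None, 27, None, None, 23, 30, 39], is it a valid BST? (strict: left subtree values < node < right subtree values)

Level-order array: [45, 33, None, 4, 41, None, None, 27, None, None, 23, 30, 39]
Validate using subtree bounds (lo, hi): at each node, require lo < value < hi,
then recurse left with hi=value and right with lo=value.
Preorder trace (stopping at first violation):
  at node 45 with bounds (-inf, +inf): OK
  at node 33 with bounds (-inf, 45): OK
  at node 4 with bounds (-inf, 33): OK
  at node 41 with bounds (33, 45): OK
  at node 27 with bounds (33, 41): VIOLATION
Node 27 violates its bound: not (33 < 27 < 41).
Result: Not a valid BST


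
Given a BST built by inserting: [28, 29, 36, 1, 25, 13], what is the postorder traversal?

Tree insertion order: [28, 29, 36, 1, 25, 13]
Tree (level-order array): [28, 1, 29, None, 25, None, 36, 13]
Postorder traversal: [13, 25, 1, 36, 29, 28]


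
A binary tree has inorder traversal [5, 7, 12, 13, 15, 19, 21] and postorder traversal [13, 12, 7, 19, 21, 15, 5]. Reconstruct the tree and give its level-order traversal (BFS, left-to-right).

Inorder:   [5, 7, 12, 13, 15, 19, 21]
Postorder: [13, 12, 7, 19, 21, 15, 5]
Algorithm: postorder visits root last, so walk postorder right-to-left;
each value is the root of the current inorder slice — split it at that
value, recurse on the right subtree first, then the left.
Recursive splits:
  root=5; inorder splits into left=[], right=[7, 12, 13, 15, 19, 21]
  root=15; inorder splits into left=[7, 12, 13], right=[19, 21]
  root=21; inorder splits into left=[19], right=[]
  root=19; inorder splits into left=[], right=[]
  root=7; inorder splits into left=[], right=[12, 13]
  root=12; inorder splits into left=[], right=[13]
  root=13; inorder splits into left=[], right=[]
Reconstructed level-order: [5, 15, 7, 21, 12, 19, 13]


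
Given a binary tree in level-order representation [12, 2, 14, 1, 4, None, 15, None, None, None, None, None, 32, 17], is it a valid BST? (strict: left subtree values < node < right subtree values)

Level-order array: [12, 2, 14, 1, 4, None, 15, None, None, None, None, None, 32, 17]
Validate using subtree bounds (lo, hi): at each node, require lo < value < hi,
then recurse left with hi=value and right with lo=value.
Preorder trace (stopping at first violation):
  at node 12 with bounds (-inf, +inf): OK
  at node 2 with bounds (-inf, 12): OK
  at node 1 with bounds (-inf, 2): OK
  at node 4 with bounds (2, 12): OK
  at node 14 with bounds (12, +inf): OK
  at node 15 with bounds (14, +inf): OK
  at node 32 with bounds (15, +inf): OK
  at node 17 with bounds (15, 32): OK
No violation found at any node.
Result: Valid BST


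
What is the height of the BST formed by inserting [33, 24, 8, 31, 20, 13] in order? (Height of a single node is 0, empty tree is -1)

Insertion order: [33, 24, 8, 31, 20, 13]
Tree (level-order array): [33, 24, None, 8, 31, None, 20, None, None, 13]
Compute height bottom-up (empty subtree = -1):
  height(13) = 1 + max(-1, -1) = 0
  height(20) = 1 + max(0, -1) = 1
  height(8) = 1 + max(-1, 1) = 2
  height(31) = 1 + max(-1, -1) = 0
  height(24) = 1 + max(2, 0) = 3
  height(33) = 1 + max(3, -1) = 4
Height = 4


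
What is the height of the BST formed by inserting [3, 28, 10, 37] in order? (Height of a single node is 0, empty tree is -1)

Insertion order: [3, 28, 10, 37]
Tree (level-order array): [3, None, 28, 10, 37]
Compute height bottom-up (empty subtree = -1):
  height(10) = 1 + max(-1, -1) = 0
  height(37) = 1 + max(-1, -1) = 0
  height(28) = 1 + max(0, 0) = 1
  height(3) = 1 + max(-1, 1) = 2
Height = 2


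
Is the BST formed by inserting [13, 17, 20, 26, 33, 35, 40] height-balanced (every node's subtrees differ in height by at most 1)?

Tree (level-order array): [13, None, 17, None, 20, None, 26, None, 33, None, 35, None, 40]
Definition: a tree is height-balanced if, at every node, |h(left) - h(right)| <= 1 (empty subtree has height -1).
Bottom-up per-node check:
  node 40: h_left=-1, h_right=-1, diff=0 [OK], height=0
  node 35: h_left=-1, h_right=0, diff=1 [OK], height=1
  node 33: h_left=-1, h_right=1, diff=2 [FAIL (|-1-1|=2 > 1)], height=2
  node 26: h_left=-1, h_right=2, diff=3 [FAIL (|-1-2|=3 > 1)], height=3
  node 20: h_left=-1, h_right=3, diff=4 [FAIL (|-1-3|=4 > 1)], height=4
  node 17: h_left=-1, h_right=4, diff=5 [FAIL (|-1-4|=5 > 1)], height=5
  node 13: h_left=-1, h_right=5, diff=6 [FAIL (|-1-5|=6 > 1)], height=6
Node 33 violates the condition: |-1 - 1| = 2 > 1.
Result: Not balanced


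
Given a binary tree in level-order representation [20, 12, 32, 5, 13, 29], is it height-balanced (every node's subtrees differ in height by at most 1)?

Tree (level-order array): [20, 12, 32, 5, 13, 29]
Definition: a tree is height-balanced if, at every node, |h(left) - h(right)| <= 1 (empty subtree has height -1).
Bottom-up per-node check:
  node 5: h_left=-1, h_right=-1, diff=0 [OK], height=0
  node 13: h_left=-1, h_right=-1, diff=0 [OK], height=0
  node 12: h_left=0, h_right=0, diff=0 [OK], height=1
  node 29: h_left=-1, h_right=-1, diff=0 [OK], height=0
  node 32: h_left=0, h_right=-1, diff=1 [OK], height=1
  node 20: h_left=1, h_right=1, diff=0 [OK], height=2
All nodes satisfy the balance condition.
Result: Balanced


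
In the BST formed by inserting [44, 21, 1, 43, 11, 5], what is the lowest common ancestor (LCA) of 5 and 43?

Tree insertion order: [44, 21, 1, 43, 11, 5]
Tree (level-order array): [44, 21, None, 1, 43, None, 11, None, None, 5]
In a BST, the LCA of p=5, q=43 is the first node v on the
root-to-leaf path with p <= v <= q (go left if both < v, right if both > v).
Walk from root:
  at 44: both 5 and 43 < 44, go left
  at 21: 5 <= 21 <= 43, this is the LCA
LCA = 21


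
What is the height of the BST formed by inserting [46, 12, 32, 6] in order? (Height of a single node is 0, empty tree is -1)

Insertion order: [46, 12, 32, 6]
Tree (level-order array): [46, 12, None, 6, 32]
Compute height bottom-up (empty subtree = -1):
  height(6) = 1 + max(-1, -1) = 0
  height(32) = 1 + max(-1, -1) = 0
  height(12) = 1 + max(0, 0) = 1
  height(46) = 1 + max(1, -1) = 2
Height = 2


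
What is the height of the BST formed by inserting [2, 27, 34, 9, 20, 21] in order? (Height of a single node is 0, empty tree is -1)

Insertion order: [2, 27, 34, 9, 20, 21]
Tree (level-order array): [2, None, 27, 9, 34, None, 20, None, None, None, 21]
Compute height bottom-up (empty subtree = -1):
  height(21) = 1 + max(-1, -1) = 0
  height(20) = 1 + max(-1, 0) = 1
  height(9) = 1 + max(-1, 1) = 2
  height(34) = 1 + max(-1, -1) = 0
  height(27) = 1 + max(2, 0) = 3
  height(2) = 1 + max(-1, 3) = 4
Height = 4


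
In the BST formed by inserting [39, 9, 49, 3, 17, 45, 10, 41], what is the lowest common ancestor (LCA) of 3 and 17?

Tree insertion order: [39, 9, 49, 3, 17, 45, 10, 41]
Tree (level-order array): [39, 9, 49, 3, 17, 45, None, None, None, 10, None, 41]
In a BST, the LCA of p=3, q=17 is the first node v on the
root-to-leaf path with p <= v <= q (go left if both < v, right if both > v).
Walk from root:
  at 39: both 3 and 17 < 39, go left
  at 9: 3 <= 9 <= 17, this is the LCA
LCA = 9
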